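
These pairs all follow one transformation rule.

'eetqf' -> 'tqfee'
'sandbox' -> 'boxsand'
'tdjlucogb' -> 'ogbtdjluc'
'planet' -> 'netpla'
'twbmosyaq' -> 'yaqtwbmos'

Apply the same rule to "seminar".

The rule is to move the last 3 characters to the front (rotate right by 3).
For "seminar" the result is "narsemi".

narsemi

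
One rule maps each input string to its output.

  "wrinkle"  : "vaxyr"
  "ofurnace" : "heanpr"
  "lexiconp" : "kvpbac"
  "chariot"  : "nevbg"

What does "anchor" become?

pube

Looking at the pairs, the operation is to shift every letter 13 places forward in the alphabet (wrapping around) — i.e. ROT13, then delete the first 2 characters.
For "anchor" the result is "pube".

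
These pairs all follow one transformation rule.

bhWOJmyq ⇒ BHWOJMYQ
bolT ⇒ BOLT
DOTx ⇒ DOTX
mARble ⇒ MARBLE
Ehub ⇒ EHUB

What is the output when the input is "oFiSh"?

OFISH

In each case the input is transformed by: convert every letter to uppercase.
Applying that to "oFiSh" gives "OFISH".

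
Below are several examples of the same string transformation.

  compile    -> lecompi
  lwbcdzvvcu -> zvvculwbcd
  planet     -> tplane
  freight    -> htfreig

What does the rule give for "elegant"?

The transformation: move the first 2 characters to the end (rotate left by 2), then move the first 3 characters to the end (rotate left by 3).
For "elegant", step one produces "egantel"; step two turns that into "ntelega".

ntelega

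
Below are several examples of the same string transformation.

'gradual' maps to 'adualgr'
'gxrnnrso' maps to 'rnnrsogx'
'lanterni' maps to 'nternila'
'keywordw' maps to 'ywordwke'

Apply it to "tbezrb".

ezrbtb

Rule — move the first 2 characters to the end (rotate left by 2).
On "tbezrb" that produces "ezrbtb".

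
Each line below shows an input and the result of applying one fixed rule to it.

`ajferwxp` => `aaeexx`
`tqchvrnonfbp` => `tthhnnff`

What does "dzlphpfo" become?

In each case the input is transformed by: keep one character in every 3, starting at position 1 (positions 1st, 4th, 7th, ...), then double every character.
For "dzlphpfo", step one produces "dpf"; step two turns that into "ddppff".

ddppff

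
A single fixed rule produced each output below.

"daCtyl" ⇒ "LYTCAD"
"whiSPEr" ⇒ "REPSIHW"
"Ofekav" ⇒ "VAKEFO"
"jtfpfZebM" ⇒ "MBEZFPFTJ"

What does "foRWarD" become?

The pattern: reverse the string, then convert every letter to uppercase.
Applying both steps to "foRWarD": "DraWRof", then "DRAWROF".

DRAWROF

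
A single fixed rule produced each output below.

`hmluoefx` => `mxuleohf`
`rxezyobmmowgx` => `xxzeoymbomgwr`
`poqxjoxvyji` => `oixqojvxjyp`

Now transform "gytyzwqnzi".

yiytwznqgz

What's happening: swap the first and last characters, then swap each adjacent pair of characters (1↔2, 3↔4, ...).
Applying both steps to "gytyzwqnzi": "iytyzwqnzg", then "yiytwznqgz".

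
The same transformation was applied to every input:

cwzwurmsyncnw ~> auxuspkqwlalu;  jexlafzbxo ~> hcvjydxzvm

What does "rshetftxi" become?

pqfcrdrvg

In each case the input is transformed by: shift every letter 2 places backward in the alphabet (wrapping around).
So "rshetftxi" becomes "pqfcrdrvg".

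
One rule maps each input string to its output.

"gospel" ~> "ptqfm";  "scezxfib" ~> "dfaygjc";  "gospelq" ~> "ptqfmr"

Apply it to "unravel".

osbwfm

The rule is to shift every letter 1 place forward in the alphabet (wrapping around), then delete the first character.
Applying both steps to "unravel": "vosbwfm", then "osbwfm".
(Check on "gospelq": → "hptqfmr" → "ptqfmr" ✓)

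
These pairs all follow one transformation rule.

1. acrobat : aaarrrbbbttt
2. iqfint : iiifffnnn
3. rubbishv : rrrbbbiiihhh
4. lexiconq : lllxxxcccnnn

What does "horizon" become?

hhhrrrzzznnn

Looking at the pairs, the operation is to keep every other character starting from the first (positions 1st, 3rd, 5th, ...), then repeat every character 3 times.
On "horizon": the first step gives "hrzn", and the second then gives "hhhrrrzzznnn".
(Check on "acrobat": → "arbt" → "aaarrrbbbttt" ✓)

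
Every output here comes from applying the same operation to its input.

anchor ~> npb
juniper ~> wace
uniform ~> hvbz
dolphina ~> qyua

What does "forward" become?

Each output is the input with this applied: shift every letter 13 places forward in the alphabet (wrapping around) — i.e. ROT13, then keep every other character starting from the first (positions 1st, 3rd, 5th, ...).
"forward" → "sbejneq" → "senq".

senq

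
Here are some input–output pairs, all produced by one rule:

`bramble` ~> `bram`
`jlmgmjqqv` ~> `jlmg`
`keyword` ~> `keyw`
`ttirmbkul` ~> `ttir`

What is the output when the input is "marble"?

marb

Each output is the input with this applied: keep only the first 4 characters.
For "marble" the result is "marb".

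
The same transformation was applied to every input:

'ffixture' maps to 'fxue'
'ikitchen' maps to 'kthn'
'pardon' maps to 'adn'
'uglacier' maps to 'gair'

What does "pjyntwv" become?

jnw

In each case the input is transformed by: keep every other character starting from the second (positions 2nd, 4th, 6th, ...).
So "pjyntwv" becomes "jnw".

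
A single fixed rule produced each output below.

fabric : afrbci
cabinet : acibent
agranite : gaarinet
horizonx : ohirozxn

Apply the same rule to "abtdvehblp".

Looking at the pairs, the operation is to swap each adjacent pair of characters (1↔2, 3↔4, ...).
Applying that to "abtdvehblp" gives "badtevbhpl".

badtevbhpl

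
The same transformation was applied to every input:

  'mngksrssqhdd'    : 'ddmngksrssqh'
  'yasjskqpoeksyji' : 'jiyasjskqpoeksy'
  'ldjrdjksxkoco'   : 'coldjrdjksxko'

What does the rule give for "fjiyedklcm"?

The transformation: move the last 2 characters to the front (rotate right by 2).
On "fjiyedklcm" that produces "cmfjiyedkl".

cmfjiyedkl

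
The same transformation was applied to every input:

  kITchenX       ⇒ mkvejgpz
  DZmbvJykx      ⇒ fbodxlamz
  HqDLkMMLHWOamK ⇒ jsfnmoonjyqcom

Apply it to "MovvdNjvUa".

oqxxfplxwc

Each output is the input with this applied: shift every letter 2 places forward in the alphabet (wrapping around), then convert every letter to lowercase.
Working it through for "MovvdNjvUa": intermediate "OqxxfPlxWc", final "oqxxfplxwc".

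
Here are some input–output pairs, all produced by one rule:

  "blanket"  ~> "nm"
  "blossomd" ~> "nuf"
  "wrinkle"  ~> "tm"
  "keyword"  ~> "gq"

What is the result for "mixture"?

kw

The transformation: shift every letter 2 places forward in the alphabet (wrapping around), then keep one character in every 3, starting at position 2 (positions 2nd, 5th, 8th, ...).
On "mixture": the first step gives "okzvwtg", and the second then gives "kw".
(Check on "keyword": → "mgayqtf" → "gq" ✓)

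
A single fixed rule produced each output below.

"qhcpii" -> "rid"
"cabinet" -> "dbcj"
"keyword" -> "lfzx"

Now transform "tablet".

Looking at the pairs, the operation is to delete the last 3 characters, then shift every letter 1 place forward in the alphabet (wrapping around).
For "tablet" the result is "ubc".

ubc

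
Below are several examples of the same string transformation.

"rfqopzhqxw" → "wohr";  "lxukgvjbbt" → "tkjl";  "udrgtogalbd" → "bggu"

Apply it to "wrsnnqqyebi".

In each case the input is transformed by: keep one character in every 3, starting at position 1 (positions 1st, 4th, 7th, ...), then swap the first and last characters.
On "wrsnnqqyebi": the first step gives "wnqb", and the second then gives "bnqw".

bnqw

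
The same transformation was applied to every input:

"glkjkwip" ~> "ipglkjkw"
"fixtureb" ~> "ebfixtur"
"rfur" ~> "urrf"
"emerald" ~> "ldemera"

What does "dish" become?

The transformation: move the last 2 characters to the front (rotate right by 2).
So "dish" becomes "shdi".

shdi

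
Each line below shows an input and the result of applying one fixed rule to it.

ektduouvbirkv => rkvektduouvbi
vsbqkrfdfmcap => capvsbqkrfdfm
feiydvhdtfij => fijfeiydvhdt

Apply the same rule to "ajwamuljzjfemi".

Each output is the input with this applied: move the last 3 characters to the front (rotate right by 3).
Doing the same to "ajwamuljzjfemi": "emiajwamuljzjf".

emiajwamuljzjf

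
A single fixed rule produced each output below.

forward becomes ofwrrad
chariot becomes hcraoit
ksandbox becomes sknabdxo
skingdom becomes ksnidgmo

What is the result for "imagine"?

In each case the input is transformed by: swap each adjacent pair of characters (1↔2, 3↔4, ...).
"imagine" → "miganie".

miganie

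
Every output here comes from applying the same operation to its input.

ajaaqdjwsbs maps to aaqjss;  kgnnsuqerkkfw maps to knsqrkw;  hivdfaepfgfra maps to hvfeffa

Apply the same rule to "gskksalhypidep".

gkslyie

What's happening: keep every other character starting from the first (positions 1st, 3rd, 5th, ...).
"gskksalhypidep" → "gkslyie".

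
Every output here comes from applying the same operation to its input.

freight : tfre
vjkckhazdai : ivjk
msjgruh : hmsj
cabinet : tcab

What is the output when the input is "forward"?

dfor

In each case the input is transformed by: move the last character to the front, then keep only the first 4 characters.
Applying both steps to "forward": "dforwar", then "dfor".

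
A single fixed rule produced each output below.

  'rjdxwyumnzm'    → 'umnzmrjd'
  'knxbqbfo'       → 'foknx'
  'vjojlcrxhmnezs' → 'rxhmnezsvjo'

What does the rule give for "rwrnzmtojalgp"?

The pattern: move the first 3 characters to the end (rotate left by 3), then delete the first 3 characters.
Applying both steps to "rwrnzmtojalgp": "nzmtojalgprwr", then "tojalgprwr".
(Check on "vjojlcrxhmnezs": → "jlcrxhmnezsvjo" → "rxhmnezsvjo" ✓)

tojalgprwr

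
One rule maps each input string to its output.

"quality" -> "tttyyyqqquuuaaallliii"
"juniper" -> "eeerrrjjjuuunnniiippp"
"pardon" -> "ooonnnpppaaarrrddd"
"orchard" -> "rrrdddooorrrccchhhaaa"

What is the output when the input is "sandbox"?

In each case the input is transformed by: move the last 2 characters to the front (rotate right by 2), then repeat every character 3 times.
Applying both steps to "sandbox": "oxsandb", then "oooxxxsssaaannndddbbb".

oooxxxsssaaannndddbbb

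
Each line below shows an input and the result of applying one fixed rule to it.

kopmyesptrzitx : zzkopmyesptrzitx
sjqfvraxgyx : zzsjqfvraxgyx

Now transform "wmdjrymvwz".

What's happening: prepend "zz".
For "wmdjrymvwz" the result is "zzwmdjrymvwz".

zzwmdjrymvwz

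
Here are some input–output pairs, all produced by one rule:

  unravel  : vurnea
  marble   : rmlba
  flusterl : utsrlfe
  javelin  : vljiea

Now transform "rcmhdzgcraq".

Rule — delete the last character, then sort the characters into reverse alphabetical order.
Working it through for "rcmhdzgcraq": intermediate "rcmhdzgcra", final "zrrmhgdcca".

zrrmhgdcca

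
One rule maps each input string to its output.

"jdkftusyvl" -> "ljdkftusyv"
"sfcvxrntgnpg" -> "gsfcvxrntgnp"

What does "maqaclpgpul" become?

Each output is the input with this applied: move the last character to the front.
On "maqaclpgpul" that produces "lmaqaclpgpu".

lmaqaclpgpu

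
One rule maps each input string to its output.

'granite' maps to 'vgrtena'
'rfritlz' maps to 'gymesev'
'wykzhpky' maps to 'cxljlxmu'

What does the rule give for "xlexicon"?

The transformation: move the last 3 characters to the front (rotate right by 3), then shift every letter 13 places forward in the alphabet (wrapping around) — i.e. ROT13.
Applying that to "xlexicon" gives "pbakyrkv".

pbakyrkv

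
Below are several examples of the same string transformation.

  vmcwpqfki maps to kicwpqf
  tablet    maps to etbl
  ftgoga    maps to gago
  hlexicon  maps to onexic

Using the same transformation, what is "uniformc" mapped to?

mcifor

Looking at the pairs, the operation is to delete the first 2 characters, then move the last 2 characters to the front (rotate right by 2).
Starting from "uniformc": after the first operation, "iformc"; after the second, "mcifor".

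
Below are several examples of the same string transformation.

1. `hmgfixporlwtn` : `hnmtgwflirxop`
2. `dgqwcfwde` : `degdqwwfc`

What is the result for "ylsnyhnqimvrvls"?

Rule — take characters alternately from the front and the back (1st, last, 2nd, 2nd-last, ...).
Applying that to "ylsnyhnqimvrvls" gives "ysllsvnryvhmniq".

ysllsvnryvhmniq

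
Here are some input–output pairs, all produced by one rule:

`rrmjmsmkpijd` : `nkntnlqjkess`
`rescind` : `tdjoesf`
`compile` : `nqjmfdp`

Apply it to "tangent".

ohfouub

Rule — move the first 2 characters to the end (rotate left by 2), then shift every letter 1 place forward in the alphabet (wrapping around).
Applying that to "tangent" gives "ohfouub".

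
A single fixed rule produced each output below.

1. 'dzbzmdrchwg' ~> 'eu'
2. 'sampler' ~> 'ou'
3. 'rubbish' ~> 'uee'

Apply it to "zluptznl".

Each output is the input with this applied: shift every letter 3 places forward in the alphabet (wrapping around), then keep only the vowels.
Starting from "zluptznl": after the first operation, "coxswcqo"; after the second, "oo".
(Check on "sampler": → "vdpsohu" → "ou" ✓)

oo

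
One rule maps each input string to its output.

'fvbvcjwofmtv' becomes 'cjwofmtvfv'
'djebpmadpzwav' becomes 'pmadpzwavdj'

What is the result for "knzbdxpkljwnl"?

dxpkljwnlkn

The rule is to move the first 2 characters to the end (rotate left by 2), then delete the first 2 characters.
Applying both steps to "knzbdxpkljwnl": "zbdxpkljwnlkn", then "dxpkljwnlkn".
(Check on "djebpmadpzwav": → "ebpmadpzwavdj" → "pmadpzwavdj" ✓)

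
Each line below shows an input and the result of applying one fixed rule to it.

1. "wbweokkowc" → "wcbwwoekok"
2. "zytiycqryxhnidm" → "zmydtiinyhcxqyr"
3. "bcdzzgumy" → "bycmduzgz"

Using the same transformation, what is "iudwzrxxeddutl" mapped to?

ilutduwdzdrexx

Rule — take characters alternately from the front and the back (1st, last, 2nd, 2nd-last, ...).
On "iudwzrxxeddutl" that produces "ilutduwdzdrexx".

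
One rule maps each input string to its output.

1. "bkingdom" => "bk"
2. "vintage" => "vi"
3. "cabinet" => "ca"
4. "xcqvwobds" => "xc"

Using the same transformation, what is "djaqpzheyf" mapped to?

dj

The transformation: keep only the first 2 characters.
For "djaqpzheyf" the result is "dj".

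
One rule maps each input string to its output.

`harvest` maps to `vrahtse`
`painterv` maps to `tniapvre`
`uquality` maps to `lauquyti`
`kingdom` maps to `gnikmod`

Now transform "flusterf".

tsulffre

What's happening: reverse the string, then move the first 3 characters to the end (rotate left by 3).
"flusterf" → "fretsulf" → "tsulffre".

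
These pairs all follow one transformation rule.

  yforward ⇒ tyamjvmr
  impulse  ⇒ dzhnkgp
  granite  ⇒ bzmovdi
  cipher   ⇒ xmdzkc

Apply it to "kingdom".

fhdjiyb

The transformation: shift every letter 5 places backward in the alphabet (wrapping around), then take characters alternately from the front and the back (1st, last, 2nd, 2nd-last, ...).
Working it through for "kingdom": intermediate "fdibyjh", final "fhdjiyb".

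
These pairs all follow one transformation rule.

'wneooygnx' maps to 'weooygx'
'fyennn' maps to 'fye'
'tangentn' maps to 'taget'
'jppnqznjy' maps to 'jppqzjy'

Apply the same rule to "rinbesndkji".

ribesdkji

The rule is to remove every "n".
On "rinbesndkji" that produces "ribesdkji".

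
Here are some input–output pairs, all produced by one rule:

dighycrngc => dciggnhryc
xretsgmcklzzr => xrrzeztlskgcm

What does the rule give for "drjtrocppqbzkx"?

The transformation: take characters alternately from the front and the back (1st, last, 2nd, 2nd-last, ...).
On "drjtrocppqbzkx" that produces "dxrkjztbrqopcp".

dxrkjztbrqopcp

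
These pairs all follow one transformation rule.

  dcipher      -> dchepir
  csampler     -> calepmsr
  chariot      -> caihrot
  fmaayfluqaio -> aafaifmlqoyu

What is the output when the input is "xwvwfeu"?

Looking at the pairs, the operation is to sort the characters into alphabetical order, then swap each adjacent pair of characters (1↔2, 3↔4, ...).
Applying both steps to "xwvwfeu": "efuvwwx", then "fevuwwx".

fevuwwx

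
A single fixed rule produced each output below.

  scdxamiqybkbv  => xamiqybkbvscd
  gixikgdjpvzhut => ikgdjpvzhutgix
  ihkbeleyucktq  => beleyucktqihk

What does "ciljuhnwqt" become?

Each output is the input with this applied: move the first 3 characters to the end (rotate left by 3).
"ciljuhnwqt" → "juhnwqtcil".

juhnwqtcil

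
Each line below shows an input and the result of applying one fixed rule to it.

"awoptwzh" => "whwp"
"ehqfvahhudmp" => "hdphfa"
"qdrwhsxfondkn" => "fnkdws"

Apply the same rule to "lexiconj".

ojei

The pattern: keep every other character starting from the second (positions 2nd, 4th, 6th, ...), then swap the front and back halves of the string.
Working it through for "lexiconj": intermediate "eioj", final "ojei".
(Check on "ehqfvahhudmp": → "hfahdp" → "hdphfa" ✓)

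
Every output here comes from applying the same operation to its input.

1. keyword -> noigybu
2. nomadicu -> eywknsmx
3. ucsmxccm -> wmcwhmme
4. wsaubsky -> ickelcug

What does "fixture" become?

Looking at the pairs, the operation is to swap the first and last characters, then shift every letter 10 places forward in the alphabet (wrapping around).
Applying both steps to "fixture": "eixturf", then "oshdebp".

oshdebp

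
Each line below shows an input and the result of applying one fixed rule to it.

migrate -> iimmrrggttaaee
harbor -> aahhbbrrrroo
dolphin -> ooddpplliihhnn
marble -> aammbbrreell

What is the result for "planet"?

The transformation: swap each adjacent pair of characters (1↔2, 3↔4, ...), then double every character.
Applying that to "planet" gives "llppnnaattee".

llppnnaattee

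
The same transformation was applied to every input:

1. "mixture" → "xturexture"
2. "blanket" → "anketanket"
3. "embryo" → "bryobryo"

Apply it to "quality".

The transformation: delete the first 2 characters, then write the whole string twice.
"quality" → "ality" → "alityality".

alityality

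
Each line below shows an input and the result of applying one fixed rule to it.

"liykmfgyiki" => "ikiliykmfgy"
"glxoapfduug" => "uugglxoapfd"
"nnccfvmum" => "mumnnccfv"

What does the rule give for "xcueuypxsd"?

xsdxcueuyp

Looking at the pairs, the operation is to move the last 3 characters to the front (rotate right by 3).
Applying that to "xcueuypxsd" gives "xsdxcueuyp".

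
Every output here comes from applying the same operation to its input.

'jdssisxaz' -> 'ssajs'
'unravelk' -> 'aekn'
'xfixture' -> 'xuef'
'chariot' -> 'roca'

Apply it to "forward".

Each output is the input with this applied: move the first 3 characters to the end (rotate left by 3), then keep every other character starting from the first (positions 1st, 3rd, 5th, ...).
"forward" → "wardfor" → "wrfr".

wrfr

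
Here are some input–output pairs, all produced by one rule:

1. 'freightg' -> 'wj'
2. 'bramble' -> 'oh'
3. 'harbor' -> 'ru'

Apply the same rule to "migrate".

wh

The pattern: shift every letter 3 places forward in the alphabet (wrapping around), then keep only the last 2 characters.
For "migrate", step one produces "pljudwh"; step two turns that into "wh".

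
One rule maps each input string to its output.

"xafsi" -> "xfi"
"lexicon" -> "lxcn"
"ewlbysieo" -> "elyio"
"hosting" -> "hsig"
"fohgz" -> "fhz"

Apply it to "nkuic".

nuc

Looking at the pairs, the operation is to keep every other character starting from the first (positions 1st, 3rd, 5th, ...).
Applying that to "nkuic" gives "nuc".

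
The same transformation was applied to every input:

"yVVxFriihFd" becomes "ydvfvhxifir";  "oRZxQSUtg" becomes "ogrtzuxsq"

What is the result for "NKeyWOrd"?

ndkreoyw

Rule — take characters alternately from the front and the back (1st, last, 2nd, 2nd-last, ...), then convert every letter to lowercase.
Working it through for "NKeyWOrd": intermediate "NdKreOyW", final "ndkreoyw".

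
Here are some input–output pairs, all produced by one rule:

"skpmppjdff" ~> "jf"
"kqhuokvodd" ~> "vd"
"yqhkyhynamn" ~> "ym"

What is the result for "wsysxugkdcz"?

gc

Looking at the pairs, the operation is to keep one character in every 3, starting at position 1 (positions 1st, 4th, 7th, ...), then delete the first 2 characters.
Applying both steps to "wsysxugkdcz": "wsgc", then "gc".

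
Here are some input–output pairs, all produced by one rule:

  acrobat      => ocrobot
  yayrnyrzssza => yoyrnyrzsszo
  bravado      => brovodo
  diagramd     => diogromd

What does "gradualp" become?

groduolp

Each output is the input with this applied: replace every "a" with "o".
Applying that to "gradualp" gives "groduolp".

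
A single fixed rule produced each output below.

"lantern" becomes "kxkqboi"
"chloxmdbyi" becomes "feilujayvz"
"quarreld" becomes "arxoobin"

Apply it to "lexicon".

kbufzli

Rule — swap the first and last characters, then shift every letter 3 places backward in the alphabet (wrapping around).
Working it through for "lexicon": intermediate "nexicol", final "kbufzli".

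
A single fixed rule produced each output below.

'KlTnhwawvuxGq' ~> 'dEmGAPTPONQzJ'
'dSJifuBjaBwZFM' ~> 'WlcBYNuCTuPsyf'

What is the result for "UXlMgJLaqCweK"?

Looking at the pairs, the operation is to shift every letter 7 places backward in the alphabet (wrapping around), then flip the case of every letter.
"UXlMgJLaqCweK" → "NQeFzCEtjVpxD" → "nqEfZceTJvPXd".

nqEfZceTJvPXd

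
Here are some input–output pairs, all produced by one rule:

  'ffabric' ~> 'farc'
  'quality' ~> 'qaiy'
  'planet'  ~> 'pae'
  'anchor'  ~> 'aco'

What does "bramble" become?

Each output is the input with this applied: keep every other character starting from the first (positions 1st, 3rd, 5th, ...).
Applying that to "bramble" gives "babe".

babe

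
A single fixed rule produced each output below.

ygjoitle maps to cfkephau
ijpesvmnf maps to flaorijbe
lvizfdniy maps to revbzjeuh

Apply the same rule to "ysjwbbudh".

The pattern: move the first character to the end, then shift every letter 4 places backward in the alphabet (wrapping around).
Applying both steps to "ysjwbbudh": "sjwbbudhy", then "ofsxxqzdu".

ofsxxqzdu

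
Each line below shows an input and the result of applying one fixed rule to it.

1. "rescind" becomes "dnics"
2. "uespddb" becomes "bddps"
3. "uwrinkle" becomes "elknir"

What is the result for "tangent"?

tnegn

What's happening: delete the first 2 characters, then reverse the string.
"tangent" → "ngent" → "tnegn".
(Check on "uespddb": → "spddb" → "bddps" ✓)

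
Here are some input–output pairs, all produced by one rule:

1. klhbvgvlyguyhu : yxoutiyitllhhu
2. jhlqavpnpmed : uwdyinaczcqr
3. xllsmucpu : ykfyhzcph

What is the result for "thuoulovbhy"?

ugbhyhibuol

Looking at the pairs, the operation is to swap each adjacent pair of characters (1↔2, 3↔4, ...), then shift every letter 13 places forward in the alphabet (wrapping around) — i.e. ROT13.
"thuoulovbhy" → "ugbhyhibuol".
(Check on "xllsmucpu": → "lxslumpcu" → "ykfyhzcph" ✓)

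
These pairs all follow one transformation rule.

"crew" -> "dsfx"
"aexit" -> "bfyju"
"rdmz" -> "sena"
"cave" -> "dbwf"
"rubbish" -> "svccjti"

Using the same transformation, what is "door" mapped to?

What's happening: shift every letter 1 place forward in the alphabet (wrapping around).
So "door" becomes "epps".

epps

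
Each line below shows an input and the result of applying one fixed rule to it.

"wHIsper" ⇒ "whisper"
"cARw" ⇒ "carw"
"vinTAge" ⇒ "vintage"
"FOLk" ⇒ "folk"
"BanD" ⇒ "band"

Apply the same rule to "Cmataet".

cmataet

The pattern: convert every letter to lowercase.
"Cmataet" → "cmataet".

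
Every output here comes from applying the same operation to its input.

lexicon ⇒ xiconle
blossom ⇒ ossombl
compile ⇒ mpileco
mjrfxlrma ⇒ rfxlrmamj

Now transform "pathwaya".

thwayapa

The transformation: move the first 2 characters to the end (rotate left by 2).
Applying that to "pathwaya" gives "thwayapa".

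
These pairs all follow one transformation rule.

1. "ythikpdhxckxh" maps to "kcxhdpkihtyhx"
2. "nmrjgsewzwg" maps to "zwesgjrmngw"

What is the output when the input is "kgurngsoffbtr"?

bffosgnrugkrt

Looking at the pairs, the operation is to move the last 2 characters to the front (rotate right by 2), then reverse the string.
Applying both steps to "kgurngsoffbtr": "trkgurngsoffb", then "bffosgnrugkrt".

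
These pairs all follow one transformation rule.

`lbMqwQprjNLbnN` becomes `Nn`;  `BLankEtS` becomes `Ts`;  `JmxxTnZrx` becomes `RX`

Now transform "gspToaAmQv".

qV

The rule is to flip the case of every letter, then keep only the last 2 characters.
Working it through for "gspToaAmQv": intermediate "GSPtOAaMqV", final "qV".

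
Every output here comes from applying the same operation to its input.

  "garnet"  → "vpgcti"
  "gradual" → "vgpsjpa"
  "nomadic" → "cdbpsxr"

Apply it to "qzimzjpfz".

foxboyeuo

The pattern: shift every letter 11 places backward in the alphabet (wrapping around).
So "qzimzjpfz" becomes "foxboyeuo".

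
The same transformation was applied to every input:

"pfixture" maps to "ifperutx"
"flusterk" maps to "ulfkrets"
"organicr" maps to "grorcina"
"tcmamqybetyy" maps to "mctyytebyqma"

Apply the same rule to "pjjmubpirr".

jjprripbum

In each case the input is transformed by: move the first 3 characters to the end (rotate left by 3), then reverse the string.
"pjjmubpirr" → "mubpirrpjj" → "jjprripbum".
(Check on "flusterk": → "sterkflu" → "ulfkrets" ✓)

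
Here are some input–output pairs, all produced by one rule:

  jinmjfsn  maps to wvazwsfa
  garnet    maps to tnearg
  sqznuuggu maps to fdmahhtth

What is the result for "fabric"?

The pattern: shift every letter 13 places forward in the alphabet (wrapping around) — i.e. ROT13.
So "fabric" becomes "snoevp".

snoevp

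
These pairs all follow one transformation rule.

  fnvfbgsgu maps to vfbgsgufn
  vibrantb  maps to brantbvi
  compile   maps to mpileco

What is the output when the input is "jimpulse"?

mpulseji

The pattern: move the first 2 characters to the end (rotate left by 2).
Applying that to "jimpulse" gives "mpulseji".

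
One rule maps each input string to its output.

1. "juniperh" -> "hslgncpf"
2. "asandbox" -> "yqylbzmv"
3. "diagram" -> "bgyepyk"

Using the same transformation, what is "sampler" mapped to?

The pattern: shift every letter 2 places backward in the alphabet (wrapping around).
On "sampler" that produces "qyknjcp".

qyknjcp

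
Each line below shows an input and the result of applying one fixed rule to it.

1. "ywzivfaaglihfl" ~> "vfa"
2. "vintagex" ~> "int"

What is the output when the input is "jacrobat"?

Rule — swap the front and back halves of the string, then keep only the last 3 characters.
"jacrobat" → "obatjacr" → "acr".

acr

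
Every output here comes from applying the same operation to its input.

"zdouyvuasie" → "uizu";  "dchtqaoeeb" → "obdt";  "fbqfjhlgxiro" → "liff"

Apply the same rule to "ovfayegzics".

In each case the input is transformed by: keep one character in every 3, starting at position 1 (positions 1st, 4th, 7th, ...), then move the last 2 characters to the front (rotate right by 2).
Starting from "ovfayegzics": after the first operation, "oagc"; after the second, "gcoa".

gcoa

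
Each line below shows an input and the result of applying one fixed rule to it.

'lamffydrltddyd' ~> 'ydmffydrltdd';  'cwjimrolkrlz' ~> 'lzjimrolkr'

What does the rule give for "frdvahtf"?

tfdvah

In each case the input is transformed by: delete the first 2 characters, then move the last 2 characters to the front (rotate right by 2).
Starting from "frdvahtf": after the first operation, "dvahtf"; after the second, "tfdvah".
(Check on "lamffydrltddyd": → "mffydrltddyd" → "ydmffydrltdd" ✓)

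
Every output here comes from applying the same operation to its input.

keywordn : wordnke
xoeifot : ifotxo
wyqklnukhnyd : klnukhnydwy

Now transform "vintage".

The rule is to move the first 3 characters to the end (rotate left by 3), then delete the last character.
Working it through for "vintage": intermediate "tagevin", final "tagevi".

tagevi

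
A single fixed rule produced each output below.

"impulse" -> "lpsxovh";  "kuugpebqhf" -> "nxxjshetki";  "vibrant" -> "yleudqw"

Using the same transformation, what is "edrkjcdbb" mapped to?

The transformation: shift every letter 3 places forward in the alphabet (wrapping around).
So "edrkjcdbb" becomes "hgunmfgee".

hgunmfgee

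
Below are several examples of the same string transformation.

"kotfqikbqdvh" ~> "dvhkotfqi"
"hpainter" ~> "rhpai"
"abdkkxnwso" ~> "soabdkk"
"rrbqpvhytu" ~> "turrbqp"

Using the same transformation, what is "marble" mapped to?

mar

The transformation: swap the front and back halves of the string, then delete the first 3 characters.
Doing the same to "marble": "mar".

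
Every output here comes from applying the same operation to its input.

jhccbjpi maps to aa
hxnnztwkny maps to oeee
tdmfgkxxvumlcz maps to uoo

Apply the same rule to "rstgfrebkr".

iii

Looking at the pairs, the operation is to shift every letter 9 places backward in the alphabet (wrapping around), then keep only the vowels.
"rstgfrebkr" → "iii".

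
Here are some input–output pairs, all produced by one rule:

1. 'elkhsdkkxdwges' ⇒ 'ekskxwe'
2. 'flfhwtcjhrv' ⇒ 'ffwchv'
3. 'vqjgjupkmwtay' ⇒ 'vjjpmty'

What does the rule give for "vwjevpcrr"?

vjvcr

Each output is the input with this applied: keep every other character starting from the first (positions 1st, 3rd, 5th, ...).
Doing the same to "vwjevpcrr": "vjvcr".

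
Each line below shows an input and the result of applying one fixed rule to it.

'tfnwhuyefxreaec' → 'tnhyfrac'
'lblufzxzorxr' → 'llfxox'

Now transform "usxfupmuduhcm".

uxumdhm

Each output is the input with this applied: keep every other character starting from the first (positions 1st, 3rd, 5th, ...).
Doing the same to "usxfupmuduhcm": "uxumdhm".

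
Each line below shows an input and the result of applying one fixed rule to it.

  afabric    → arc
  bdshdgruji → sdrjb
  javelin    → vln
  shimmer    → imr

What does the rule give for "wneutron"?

What's happening: move the first character to the end, then keep every other character starting from the second (positions 2nd, 4th, 6th, ...).
For "wneutron", step one produces "neutronw"; step two turns that into "etow".

etow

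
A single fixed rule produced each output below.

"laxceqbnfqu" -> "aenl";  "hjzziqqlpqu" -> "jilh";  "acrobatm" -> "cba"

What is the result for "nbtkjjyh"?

The pattern: swap the first and last characters, then keep one character in every 3, starting at position 2 (positions 2nd, 5th, 8th, ...).
Working it through for "nbtkjjyh": intermediate "hbtkjjyn", final "bjn".
(Check on "laxceqbnfqu": → "uaxceqbnfql" → "aenl" ✓)

bjn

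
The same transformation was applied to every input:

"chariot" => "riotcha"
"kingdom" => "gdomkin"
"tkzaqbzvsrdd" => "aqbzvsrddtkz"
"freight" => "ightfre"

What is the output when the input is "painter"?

Each output is the input with this applied: move the first 3 characters to the end (rotate left by 3).
"painter" → "nterpai".

nterpai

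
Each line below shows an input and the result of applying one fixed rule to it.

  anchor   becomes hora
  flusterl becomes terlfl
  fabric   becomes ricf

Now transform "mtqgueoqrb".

eoqrbmtq

What's happening: swap the front and back halves of the string, then delete the last 2 characters.
Starting from "mtqgueoqrb": after the first operation, "eoqrbmtqgu"; after the second, "eoqrbmtq".
(Check on "flusterl": → "terlflus" → "terlfl" ✓)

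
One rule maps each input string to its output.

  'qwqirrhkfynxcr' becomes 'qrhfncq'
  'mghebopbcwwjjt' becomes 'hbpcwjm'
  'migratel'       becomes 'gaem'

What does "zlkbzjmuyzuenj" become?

What's happening: move the first character to the end, then keep every other character starting from the second (positions 2nd, 4th, 6th, ...).
For "zlkbzjmuyzuenj", step one produces "lkbzjmuyzuenjz"; step two turns that into "kzmyunz".
(Check on "qwqirrhkfynxcr": → "wqirrhkfynxcrq" → "qrhfncq" ✓)

kzmyunz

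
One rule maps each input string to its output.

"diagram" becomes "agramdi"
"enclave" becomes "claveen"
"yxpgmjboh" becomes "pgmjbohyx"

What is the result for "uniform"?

Looking at the pairs, the operation is to move the first 2 characters to the end (rotate left by 2).
Doing the same to "uniform": "iformun".

iformun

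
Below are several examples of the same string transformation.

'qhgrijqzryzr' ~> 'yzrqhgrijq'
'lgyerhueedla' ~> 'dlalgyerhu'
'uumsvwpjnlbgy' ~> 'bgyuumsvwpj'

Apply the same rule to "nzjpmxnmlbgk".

bgknzjpmxn

The transformation: move the last 3 characters to the front (rotate right by 3), then delete the last 2 characters.
For "nzjpmxnmlbgk" the result is "bgknzjpmxn".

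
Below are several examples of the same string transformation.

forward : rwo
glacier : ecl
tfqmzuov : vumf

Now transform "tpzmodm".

Looking at the pairs, the operation is to keep every other character starting from the second (positions 2nd, 4th, 6th, ...), then reverse the string.
For "tpzmodm", step one produces "pmd"; step two turns that into "dmp".

dmp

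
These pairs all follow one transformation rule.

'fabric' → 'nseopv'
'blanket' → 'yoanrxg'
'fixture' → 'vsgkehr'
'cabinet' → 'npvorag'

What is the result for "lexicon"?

The rule is to shift every letter 13 places forward in the alphabet (wrapping around) — i.e. ROT13, then swap each adjacent pair of characters (1↔2, 3↔4, ...).
Starting from "lexicon": after the first operation, "yrkvpba"; after the second, "ryvkbpa".

ryvkbpa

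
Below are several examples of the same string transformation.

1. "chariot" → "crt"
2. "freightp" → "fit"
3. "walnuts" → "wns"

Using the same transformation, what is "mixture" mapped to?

The rule is to keep one character in every 3, starting at position 1 (positions 1st, 4th, 7th, ...).
On "mixture" that produces "mte".

mte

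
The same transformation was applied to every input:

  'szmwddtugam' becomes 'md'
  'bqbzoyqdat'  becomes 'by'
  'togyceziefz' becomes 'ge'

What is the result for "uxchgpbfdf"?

The transformation: delete the last 3 characters, then keep one character in every 3, starting at position 3 (positions 3rd, 6th, 9th, ...).
"uxchgpbfdf" → "cp".

cp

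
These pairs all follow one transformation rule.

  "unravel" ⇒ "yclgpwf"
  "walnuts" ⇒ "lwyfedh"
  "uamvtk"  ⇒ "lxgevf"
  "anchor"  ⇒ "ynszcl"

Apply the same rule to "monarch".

Each output is the input with this applied: move the first character to the end, then shift every letter 11 places forward in the alphabet (wrapping around).
For "monarch", step one produces "onarchm"; step two turns that into "zylcnsx".

zylcnsx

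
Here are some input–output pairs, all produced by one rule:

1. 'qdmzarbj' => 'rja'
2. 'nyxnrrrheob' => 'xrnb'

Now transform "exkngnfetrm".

Looking at the pairs, the operation is to sort the characters into reverse alphabetical order, then keep one character in every 3, starting at position 2 (positions 2nd, 5th, 8th, ...).
"exkngnfetrm" → "xtrnnmkgfee" → "tnge".
(Check on "nyxnrrrheob": → "yxrrronnheb" → "xrnb" ✓)

tnge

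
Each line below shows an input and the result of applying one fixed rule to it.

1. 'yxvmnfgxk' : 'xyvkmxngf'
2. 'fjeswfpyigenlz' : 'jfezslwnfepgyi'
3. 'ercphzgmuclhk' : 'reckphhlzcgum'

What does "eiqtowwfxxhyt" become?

ieqttyohwxwxf

Each output is the input with this applied: move the first character to the end, then take characters alternately from the front and the back (1st, last, 2nd, 2nd-last, ...).
Doing the same to "eiqtowwfxxhyt": "ieqttyohwxwxf".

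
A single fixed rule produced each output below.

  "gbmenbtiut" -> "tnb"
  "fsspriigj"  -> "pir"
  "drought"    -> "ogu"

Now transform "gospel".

esp

The pattern: take characters alternately from the front and the back (1st, last, 2nd, 2nd-last, ...), then keep only the last 3 characters.
For "gospel", step one produces "gloesp"; step two turns that into "esp".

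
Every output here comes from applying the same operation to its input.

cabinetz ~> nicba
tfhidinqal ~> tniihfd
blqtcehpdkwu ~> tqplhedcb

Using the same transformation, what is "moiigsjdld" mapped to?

somjiig

In each case the input is transformed by: delete the last 3 characters, then sort the characters into reverse alphabetical order.
Applying both steps to "moiigsjdld": "moiigsj", then "somjiig".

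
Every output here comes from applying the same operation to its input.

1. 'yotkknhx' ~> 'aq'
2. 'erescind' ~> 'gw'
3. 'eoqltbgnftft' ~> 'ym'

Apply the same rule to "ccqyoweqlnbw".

up

Looking at the pairs, the operation is to shift every letter 7 places backward in the alphabet (wrapping around), then keep only the last 2 characters.
So "ccqyoweqlnbw" becomes "up".
(Check on "yotkknhx": → "rhmddgaq" → "aq" ✓)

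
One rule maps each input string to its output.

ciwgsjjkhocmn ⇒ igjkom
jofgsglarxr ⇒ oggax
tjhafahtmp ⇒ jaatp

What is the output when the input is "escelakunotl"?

seauol

The rule is to keep every other character starting from the second (positions 2nd, 4th, 6th, ...).
So "escelakunotl" becomes "seauol".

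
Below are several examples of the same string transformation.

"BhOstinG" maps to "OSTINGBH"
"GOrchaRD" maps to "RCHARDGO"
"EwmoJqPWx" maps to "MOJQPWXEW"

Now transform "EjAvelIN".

The transformation: move the first 2 characters to the end (rotate left by 2), then convert every letter to uppercase.
Working it through for "EjAvelIN": intermediate "AvelINEj", final "AVELINEJ".
(Check on "BhOstinG": → "OstinGBh" → "OSTINGBH" ✓)

AVELINEJ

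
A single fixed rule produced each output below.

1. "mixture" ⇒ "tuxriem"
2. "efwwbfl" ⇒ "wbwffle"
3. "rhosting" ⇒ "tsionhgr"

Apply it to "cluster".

stuelrc

Rule — take characters alternately from the front and the back (1st, last, 2nd, 2nd-last, ...), then reverse the string.
Working it through for "cluster": intermediate "crleuts", final "stuelrc".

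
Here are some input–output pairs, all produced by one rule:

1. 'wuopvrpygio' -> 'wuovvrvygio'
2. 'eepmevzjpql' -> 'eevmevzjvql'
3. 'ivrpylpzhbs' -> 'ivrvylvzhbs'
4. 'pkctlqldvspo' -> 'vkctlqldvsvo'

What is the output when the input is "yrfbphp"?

The transformation: replace every "p" with "v".
Applying that to "yrfbphp" gives "yrfbvhv".

yrfbvhv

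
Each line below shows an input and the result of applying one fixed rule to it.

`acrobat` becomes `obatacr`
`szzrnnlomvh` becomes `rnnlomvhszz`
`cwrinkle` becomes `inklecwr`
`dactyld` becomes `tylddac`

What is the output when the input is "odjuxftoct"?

Rule — move the first 3 characters to the end (rotate left by 3).
So "odjuxftoct" becomes "uxftoctodj".

uxftoctodj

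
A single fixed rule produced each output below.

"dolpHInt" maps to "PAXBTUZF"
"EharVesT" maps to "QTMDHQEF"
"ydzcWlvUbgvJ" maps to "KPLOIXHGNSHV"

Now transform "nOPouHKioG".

In each case the input is transformed by: shift every letter 12 places forward in the alphabet (wrapping around), then convert every letter to uppercase.
"nOPouHKioG" → "zABagTWuaS" → "ZABAGTWUAS".

ZABAGTWUAS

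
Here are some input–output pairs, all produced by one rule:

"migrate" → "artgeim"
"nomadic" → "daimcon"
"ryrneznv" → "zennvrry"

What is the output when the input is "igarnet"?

nreatgi

What's happening: move the last 3 characters to the front (rotate right by 3), then take characters alternately from the front and the back (1st, last, 2nd, 2nd-last, ...).
Starting from "igarnet": after the first operation, "netigar"; after the second, "nreatgi".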